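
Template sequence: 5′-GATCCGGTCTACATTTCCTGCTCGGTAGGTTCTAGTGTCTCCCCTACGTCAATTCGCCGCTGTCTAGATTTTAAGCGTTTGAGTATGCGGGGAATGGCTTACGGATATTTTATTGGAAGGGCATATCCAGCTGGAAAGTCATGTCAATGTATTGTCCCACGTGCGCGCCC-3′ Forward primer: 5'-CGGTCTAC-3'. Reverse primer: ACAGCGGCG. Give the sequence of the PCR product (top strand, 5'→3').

Forward primer CGGTCTAC is found on the top strand at positions 5–12.
The reverse primer's reverse complement is CGCCGCTGT, which matches the template at positions 55–63.
The product is the template from position 5 through 63 (59 bp).

5'-CGGTCTACATTTCCTGCTCGGTAGGTTCTAGTGTCTCCCCTACGTCAATTCGCCGCTGT-3'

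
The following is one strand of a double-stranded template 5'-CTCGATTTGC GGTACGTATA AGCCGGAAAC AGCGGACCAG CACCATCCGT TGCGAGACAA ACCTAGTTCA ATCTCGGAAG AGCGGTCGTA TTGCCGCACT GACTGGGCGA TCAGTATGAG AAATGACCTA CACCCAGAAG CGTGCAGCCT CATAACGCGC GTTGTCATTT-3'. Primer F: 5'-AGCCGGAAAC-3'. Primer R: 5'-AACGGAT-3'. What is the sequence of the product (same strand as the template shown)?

Scanning the template, AGCCGGAAAC occurs at positions 21–30; this primer anneals to the bottom strand there with its 3' end pointing downstream.
The reverse primer's reverse complement is ATCCGTT, which matches the template at positions 45–51.
The product is the template from position 21 through 51 (31 bp).

5'-AGCCGGAAACAGCGGACCAGCACCATCCGTT-3'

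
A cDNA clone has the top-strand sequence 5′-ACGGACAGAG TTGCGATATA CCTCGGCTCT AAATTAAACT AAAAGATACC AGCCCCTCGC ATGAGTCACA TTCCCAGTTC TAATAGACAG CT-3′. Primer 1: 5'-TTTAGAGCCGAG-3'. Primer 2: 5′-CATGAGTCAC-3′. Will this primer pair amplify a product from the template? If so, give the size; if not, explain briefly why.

No product — the primers' 3' ends point away from each other.

Primer 1 (TTTAGAGCCGAG) has reverse complement CTCGGCTCTAAA, which matches the top strand at positions 22–33; primer 1 anneals to the top strand there with its 3' end pointing upstream toward position 22.
Primer 2 (CATGAGTCAC) matches the top strand directly at positions 60–69; it anneals to the bottom strand with its 3' end pointing downstream toward position 69.
The 3' ends diverge (primer 1 extends toward position 1, primer 2 toward position 92), so the primers never converge on a shared product.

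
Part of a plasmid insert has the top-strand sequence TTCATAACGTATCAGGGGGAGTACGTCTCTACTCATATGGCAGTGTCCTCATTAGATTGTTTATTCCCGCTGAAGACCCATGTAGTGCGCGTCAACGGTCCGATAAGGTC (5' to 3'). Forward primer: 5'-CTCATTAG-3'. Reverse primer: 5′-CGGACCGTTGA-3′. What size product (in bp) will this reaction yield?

Scanning the template, CTCATTAG occurs at positions 48–55; this primer anneals to the bottom strand there with its 3' end pointing downstream.
Taking the reverse complement of CGGACCGTTGA gives TCAACGGTCCG, found at positions 92–102 on the template; the primer anneals here to the top strand with its 3' end pointing upstream.
Product length = (reverse-primer end) − (forward-primer start) + 1 = 102 − 48 + 1 = 55 bp.

55 bp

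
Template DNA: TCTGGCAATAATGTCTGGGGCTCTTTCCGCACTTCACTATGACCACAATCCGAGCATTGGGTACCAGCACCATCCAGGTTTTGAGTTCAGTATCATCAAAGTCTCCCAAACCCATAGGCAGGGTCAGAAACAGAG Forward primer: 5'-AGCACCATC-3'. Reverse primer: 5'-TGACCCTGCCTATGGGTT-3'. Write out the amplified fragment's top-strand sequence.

The forward primer matches the template at positions 66–74.
Reverse complement of the reverse primer: AACCCATAGGCAGGGTCA. This occurs on the top strand at positions 109–126.
The product is the template from position 66 through 126 (61 bp).

5'-AGCACCATCCAGGTTTTGAGTTCAGTATCATCAAAGTCTCCCAAACCCATAGGCAGGGTCA-3'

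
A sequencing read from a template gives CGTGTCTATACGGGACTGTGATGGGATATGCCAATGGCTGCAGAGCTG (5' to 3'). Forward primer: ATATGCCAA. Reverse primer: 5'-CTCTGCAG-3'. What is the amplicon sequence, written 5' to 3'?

5'-ATATGCCAATGGCTGCAGAG-3'

Forward primer ATATGCCAA is found on the top strand at positions 26–34.
Reverse complement of the reverse primer: CTGCAGAG. This occurs on the top strand at positions 38–45.
The product is the template from position 26 through 45 (20 bp).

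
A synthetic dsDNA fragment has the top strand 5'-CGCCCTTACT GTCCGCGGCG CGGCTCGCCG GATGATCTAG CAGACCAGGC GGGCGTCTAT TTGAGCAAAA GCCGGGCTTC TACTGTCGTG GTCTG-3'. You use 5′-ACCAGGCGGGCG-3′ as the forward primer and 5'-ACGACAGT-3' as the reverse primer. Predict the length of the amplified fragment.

46 bp

Scanning the template, ACCAGGCGGGCG occurs at positions 44–55; this primer anneals to the bottom strand there with its 3' end pointing downstream.
The reverse primer's reverse complement is ACTGTCGT, which matches the template at positions 82–89.
The product runs from position 44 to position 89, so its length is 89 − 44 + 1 = 46 bp.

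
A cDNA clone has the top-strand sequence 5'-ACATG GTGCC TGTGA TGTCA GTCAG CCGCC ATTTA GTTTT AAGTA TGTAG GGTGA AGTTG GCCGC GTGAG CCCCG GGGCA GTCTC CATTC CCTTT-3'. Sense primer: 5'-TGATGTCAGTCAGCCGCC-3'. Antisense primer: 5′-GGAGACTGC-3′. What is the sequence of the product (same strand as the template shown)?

5'-TGATGTCAGTCAGCCGCCATTTAGTTTTAAGTATGTAGGGTGAAGTTGGCCGCGTGAGCCCCGGGGCAGTCTCC-3'

The forward primer matches the template at positions 13–30.
Taking the reverse complement of GGAGACTGC gives GCAGTCTCC, found at positions 78–86 on the template; the primer anneals here to the top strand with its 3' end pointing upstream.
The product is the template from position 13 through 86 (74 bp).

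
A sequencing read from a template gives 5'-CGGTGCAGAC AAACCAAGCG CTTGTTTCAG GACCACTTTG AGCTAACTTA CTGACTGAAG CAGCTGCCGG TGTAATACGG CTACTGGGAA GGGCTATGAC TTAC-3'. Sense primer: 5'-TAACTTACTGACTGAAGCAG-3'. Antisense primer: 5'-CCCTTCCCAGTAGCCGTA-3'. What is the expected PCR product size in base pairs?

50 bp

Scanning the template, TAACTTACTGACTGAAGCAG occurs at positions 44–63; this primer anneals to the bottom strand there with its 3' end pointing downstream.
The reverse primer's reverse complement is TACGGCTACTGGGAAGGG, which matches the template at positions 76–93.
The product runs from position 44 to position 93, so its length is 93 − 44 + 1 = 50 bp.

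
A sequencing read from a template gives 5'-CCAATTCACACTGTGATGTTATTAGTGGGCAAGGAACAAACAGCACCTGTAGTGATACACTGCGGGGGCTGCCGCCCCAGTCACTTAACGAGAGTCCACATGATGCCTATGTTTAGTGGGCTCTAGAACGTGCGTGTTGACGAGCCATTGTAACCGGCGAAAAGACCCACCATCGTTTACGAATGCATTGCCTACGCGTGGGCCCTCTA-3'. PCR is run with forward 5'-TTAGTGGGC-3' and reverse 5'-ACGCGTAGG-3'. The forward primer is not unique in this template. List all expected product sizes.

178 bp, 87 bp

The forward primer TTAGTGGGC matches the top strand at positions 22–30, 113–121.
The reverse primer's reverse complement is CCTACGCGT, matching at positions 191–199.
Each forward site pairs with the reverse site to give a product ending at position 199: sizes 178, 87 bp.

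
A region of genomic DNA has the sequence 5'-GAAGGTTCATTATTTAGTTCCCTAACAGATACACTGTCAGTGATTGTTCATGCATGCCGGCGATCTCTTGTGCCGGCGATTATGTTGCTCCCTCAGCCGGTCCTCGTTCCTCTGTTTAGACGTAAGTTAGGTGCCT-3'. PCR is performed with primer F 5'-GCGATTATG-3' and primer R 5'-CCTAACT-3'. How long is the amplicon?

Forward primer GCGATTATG is found on the top strand at positions 76–84.
Taking the reverse complement of CCTAACT gives AGTTAGG, found at positions 125–131 on the template; the primer anneals here to the top strand with its 3' end pointing upstream.
The product runs from position 76 to position 131, so its length is 131 − 76 + 1 = 56 bp.

56 bp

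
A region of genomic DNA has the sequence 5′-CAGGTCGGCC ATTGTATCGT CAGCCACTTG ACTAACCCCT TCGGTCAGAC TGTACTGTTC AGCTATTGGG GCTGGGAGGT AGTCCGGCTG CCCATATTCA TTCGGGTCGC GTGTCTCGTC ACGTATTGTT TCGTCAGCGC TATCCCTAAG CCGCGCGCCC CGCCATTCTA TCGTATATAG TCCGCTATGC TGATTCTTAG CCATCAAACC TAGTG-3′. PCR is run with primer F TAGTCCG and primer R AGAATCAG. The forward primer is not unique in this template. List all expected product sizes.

The forward primer TAGTCCG matches the top strand at positions 80–86, 178–184.
The reverse primer's reverse complement is CTGATTCT, matching at positions 190–197.
Each forward site pairs with the reverse site to give a product ending at position 197: sizes 118, 20 bp.

118 bp, 20 bp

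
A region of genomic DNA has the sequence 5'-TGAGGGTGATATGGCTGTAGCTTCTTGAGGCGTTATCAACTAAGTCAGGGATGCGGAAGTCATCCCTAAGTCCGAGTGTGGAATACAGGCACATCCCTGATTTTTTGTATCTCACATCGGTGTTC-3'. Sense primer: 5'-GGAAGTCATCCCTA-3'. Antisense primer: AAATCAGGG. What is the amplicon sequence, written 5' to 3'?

Forward primer GGAAGTCATCCCTA is found on the top strand at positions 55–68.
Reverse complement of the reverse primer: CCCTGATTT. This occurs on the top strand at positions 95–103.
The product is the template from position 55 through 103 (49 bp).

5'-GGAAGTCATCCCTAAGTCCGAGTGTGGAATACAGGCACATCCCTGATTT-3'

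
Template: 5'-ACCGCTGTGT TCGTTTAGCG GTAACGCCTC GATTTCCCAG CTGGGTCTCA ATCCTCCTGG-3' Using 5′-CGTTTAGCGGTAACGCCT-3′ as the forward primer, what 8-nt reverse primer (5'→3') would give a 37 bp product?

The forward primer binds at positions 12–29, so a 37 bp product ends at position 12 + 37 − 1 = 48.
The reverse primer anneals to the top strand over positions 41–48, i.e. to CTGGGTCT.
Its sequence written 5'→3' is the reverse complement: AGACCCAG.

5'-AGACCCAG-3'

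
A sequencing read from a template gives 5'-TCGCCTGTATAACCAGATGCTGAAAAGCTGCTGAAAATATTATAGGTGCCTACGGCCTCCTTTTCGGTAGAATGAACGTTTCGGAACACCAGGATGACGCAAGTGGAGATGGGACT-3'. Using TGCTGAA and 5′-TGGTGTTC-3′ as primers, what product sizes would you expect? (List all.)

The forward primer TGCTGAA matches the top strand at positions 18–24, 29–35.
The reverse primer's reverse complement is GAACACCA, matching at positions 84–91.
Each forward site pairs with the reverse site to give a product ending at position 91: sizes 74, 63 bp.

74 bp, 63 bp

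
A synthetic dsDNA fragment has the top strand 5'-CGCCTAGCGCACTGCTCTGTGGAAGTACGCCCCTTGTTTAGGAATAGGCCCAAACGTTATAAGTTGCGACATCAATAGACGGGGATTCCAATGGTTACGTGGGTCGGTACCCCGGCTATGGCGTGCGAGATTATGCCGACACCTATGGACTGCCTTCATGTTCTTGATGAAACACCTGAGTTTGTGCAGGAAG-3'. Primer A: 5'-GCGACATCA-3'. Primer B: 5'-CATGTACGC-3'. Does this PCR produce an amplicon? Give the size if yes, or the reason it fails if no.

Primer B (CATGTACGC) does not match the top strand, and its reverse complement GCGTACATG does not match either.
With no annealing site for primer B, no amplification occurs.

No product — primer B has no binding site in the template.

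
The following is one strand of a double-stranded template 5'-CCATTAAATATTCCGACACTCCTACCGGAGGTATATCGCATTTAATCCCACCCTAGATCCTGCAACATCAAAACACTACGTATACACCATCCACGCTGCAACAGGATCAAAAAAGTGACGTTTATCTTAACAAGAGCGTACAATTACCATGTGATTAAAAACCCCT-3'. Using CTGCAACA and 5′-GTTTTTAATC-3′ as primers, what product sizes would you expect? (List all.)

103 bp, 67 bp

The forward primer CTGCAACA matches the top strand at positions 60–67, 96–103.
The reverse primer's reverse complement is GATTAAAAAC, matching at positions 153–162.
Each forward site pairs with the reverse site to give a product ending at position 162: sizes 103, 67 bp.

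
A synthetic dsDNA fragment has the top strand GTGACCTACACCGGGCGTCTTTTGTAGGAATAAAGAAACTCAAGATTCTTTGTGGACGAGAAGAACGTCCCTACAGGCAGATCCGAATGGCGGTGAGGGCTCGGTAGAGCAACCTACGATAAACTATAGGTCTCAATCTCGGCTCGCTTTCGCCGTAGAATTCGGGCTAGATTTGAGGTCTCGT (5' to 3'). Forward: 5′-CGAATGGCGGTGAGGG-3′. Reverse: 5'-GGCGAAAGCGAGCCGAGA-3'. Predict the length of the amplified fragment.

71 bp

Scanning the template, CGAATGGCGGTGAGGG occurs at positions 84–99; this primer anneals to the bottom strand there with its 3' end pointing downstream.
Taking the reverse complement of GGCGAAAGCGAGCCGAGA gives TCTCGGCTCGCTTTCGCC, found at positions 137–154 on the template; the primer anneals here to the top strand with its 3' end pointing upstream.
The product runs from position 84 to position 154, so its length is 154 − 84 + 1 = 71 bp.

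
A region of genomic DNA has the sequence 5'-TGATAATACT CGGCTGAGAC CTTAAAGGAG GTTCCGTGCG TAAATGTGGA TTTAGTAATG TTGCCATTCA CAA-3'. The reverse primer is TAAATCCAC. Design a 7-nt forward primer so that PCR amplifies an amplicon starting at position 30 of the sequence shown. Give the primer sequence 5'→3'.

The reverse primer's reverse complement GTGGATTTA matches the template at positions 46–54; the product starts at position 30.
The forward primer is identical to the top strand over positions 30–36: GGTTCCG.

5'-GGTTCCG-3'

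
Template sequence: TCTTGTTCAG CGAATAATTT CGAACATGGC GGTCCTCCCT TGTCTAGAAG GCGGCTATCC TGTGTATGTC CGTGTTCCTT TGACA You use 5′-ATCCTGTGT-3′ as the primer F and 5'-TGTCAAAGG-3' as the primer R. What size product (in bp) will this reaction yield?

29 bp

The forward primer matches the template at positions 57–65.
Taking the reverse complement of TGTCAAAGG gives CCTTTGACA, found at positions 77–85 on the template; the primer anneals here to the top strand with its 3' end pointing upstream.
Product length = (reverse-primer end) − (forward-primer start) + 1 = 85 − 57 + 1 = 29 bp.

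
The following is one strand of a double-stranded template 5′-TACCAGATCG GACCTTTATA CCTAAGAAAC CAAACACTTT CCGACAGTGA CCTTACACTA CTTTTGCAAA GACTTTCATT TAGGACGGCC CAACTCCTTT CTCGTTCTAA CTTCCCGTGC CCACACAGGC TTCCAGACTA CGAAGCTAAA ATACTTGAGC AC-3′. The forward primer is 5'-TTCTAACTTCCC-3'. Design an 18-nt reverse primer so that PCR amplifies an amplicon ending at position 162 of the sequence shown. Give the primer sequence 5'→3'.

5'-GTGCTCAAGTATTTTAGC-3'

The forward primer binds at positions 105–116; the product's 3' end on the top strand is position 162.
The reverse primer anneals to the top strand over positions 145–162, i.e. to GCTAAAATACTTGAGCAC.
Its sequence written 5'→3' is the reverse complement: GTGCTCAAGTATTTTAGC.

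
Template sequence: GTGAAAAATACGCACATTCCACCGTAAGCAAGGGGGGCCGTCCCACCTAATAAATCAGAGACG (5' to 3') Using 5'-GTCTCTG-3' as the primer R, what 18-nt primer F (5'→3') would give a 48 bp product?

5'-CATTCCACCGTAAGCAAG-3'

The reverse primer's reverse complement CAGAGAC matches the template at positions 56–62, so the product ends at position 62.
A 48 bp product then starts at position 62 − 48 + 1 = 15.
The forward primer is identical to the top strand there: CATTCCACCGTAAGCAAG.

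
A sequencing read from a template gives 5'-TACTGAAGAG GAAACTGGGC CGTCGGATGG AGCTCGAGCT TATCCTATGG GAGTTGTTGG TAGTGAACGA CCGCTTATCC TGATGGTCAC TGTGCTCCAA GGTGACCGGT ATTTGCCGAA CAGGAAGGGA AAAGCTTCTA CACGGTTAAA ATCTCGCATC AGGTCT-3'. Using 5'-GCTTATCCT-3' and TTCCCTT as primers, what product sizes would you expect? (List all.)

The forward primer GCTTATCCT matches the top strand at positions 38–46, 73–81.
The reverse primer's reverse complement is AAGGGAA, matching at positions 125–131.
Each forward site pairs with the reverse site to give a product ending at position 131: sizes 94, 59 bp.

94 bp, 59 bp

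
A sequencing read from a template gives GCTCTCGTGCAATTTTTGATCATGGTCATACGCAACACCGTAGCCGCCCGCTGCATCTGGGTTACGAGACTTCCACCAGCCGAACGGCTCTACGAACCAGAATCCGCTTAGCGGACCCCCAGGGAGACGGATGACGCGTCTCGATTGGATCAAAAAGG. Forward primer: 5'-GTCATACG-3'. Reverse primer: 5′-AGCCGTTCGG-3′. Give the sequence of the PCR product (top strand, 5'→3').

Forward primer GTCATACG is found on the top strand at positions 25–32.
Reverse complement of the reverse primer: CCGAACGGCT. This occurs on the top strand at positions 80–89.
The product is the template from position 25 through 89 (65 bp).

5'-GTCATACGCAACACCGTAGCCGCCCGCTGCATCTGGGTTACGAGACTTCCACCAGCCGAACGGCT-3'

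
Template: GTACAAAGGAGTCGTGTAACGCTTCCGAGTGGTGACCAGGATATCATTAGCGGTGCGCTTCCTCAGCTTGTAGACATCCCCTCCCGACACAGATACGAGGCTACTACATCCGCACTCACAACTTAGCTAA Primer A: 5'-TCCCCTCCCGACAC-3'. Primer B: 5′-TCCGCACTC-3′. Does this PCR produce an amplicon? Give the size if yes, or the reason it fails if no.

No product — both primers anneal to the same strand and extend in the same direction.

Primer A (TCCCCTCCCGACAC) matches the top strand at positions 77–90 (3' end points downstream).
Primer B (TCCGCACTC) also matches the top strand directly, at positions 109–117 — its reverse complement GAGTGCGGA is not present.
Both primers anneal to the bottom strand with 3' ends pointing the same way, so neither can prime synthesis back toward the other.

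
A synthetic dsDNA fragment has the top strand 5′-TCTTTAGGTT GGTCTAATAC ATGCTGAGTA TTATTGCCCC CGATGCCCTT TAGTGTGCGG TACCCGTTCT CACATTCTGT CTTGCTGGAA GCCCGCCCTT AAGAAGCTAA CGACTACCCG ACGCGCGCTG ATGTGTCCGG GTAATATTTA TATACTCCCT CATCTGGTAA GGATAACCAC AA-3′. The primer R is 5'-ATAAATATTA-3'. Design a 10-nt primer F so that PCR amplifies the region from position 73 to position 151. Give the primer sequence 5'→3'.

The reverse primer's reverse complement TAATATTTAT matches the template at positions 142–151; the product starts at position 73.
The forward primer is identical to the top strand over positions 73–82: CATTCTGTCT.

5'-CATTCTGTCT-3'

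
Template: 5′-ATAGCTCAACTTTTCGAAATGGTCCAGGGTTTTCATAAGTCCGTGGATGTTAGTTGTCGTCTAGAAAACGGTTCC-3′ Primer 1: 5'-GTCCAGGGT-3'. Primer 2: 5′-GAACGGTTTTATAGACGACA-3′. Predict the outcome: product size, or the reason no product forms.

No product — primer 2 has no binding site in the template.

Primer 2 (GAACGGTTTTATAGACGACA) does not match the top strand, and its reverse complement TGTCGTCTATAAAACCGTTC does not match either.
With no annealing site for primer 2, no amplification occurs.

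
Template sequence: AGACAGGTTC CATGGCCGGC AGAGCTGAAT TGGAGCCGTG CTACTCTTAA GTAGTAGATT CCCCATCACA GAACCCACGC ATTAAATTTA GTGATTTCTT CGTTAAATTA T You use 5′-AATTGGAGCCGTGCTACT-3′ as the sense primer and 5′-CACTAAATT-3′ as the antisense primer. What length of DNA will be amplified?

Forward primer AATTGGAGCCGTGCTACT is found on the top strand at positions 28–45.
Reverse complement of the reverse primer: AATTTAGTG. This occurs on the top strand at positions 85–93.
The product runs from position 28 to position 93, so its length is 93 − 28 + 1 = 66 bp.

66 bp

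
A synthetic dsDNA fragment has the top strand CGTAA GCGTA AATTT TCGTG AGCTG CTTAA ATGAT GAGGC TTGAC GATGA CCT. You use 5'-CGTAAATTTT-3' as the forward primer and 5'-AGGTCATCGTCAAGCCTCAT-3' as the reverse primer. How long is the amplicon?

47 bp

The forward primer matches the template at positions 7–16.
Reverse complement of the reverse primer: ATGAGGCTTGACGATGACCT. This occurs on the top strand at positions 34–53.
The product runs from position 7 to position 53, so its length is 53 − 7 + 1 = 47 bp.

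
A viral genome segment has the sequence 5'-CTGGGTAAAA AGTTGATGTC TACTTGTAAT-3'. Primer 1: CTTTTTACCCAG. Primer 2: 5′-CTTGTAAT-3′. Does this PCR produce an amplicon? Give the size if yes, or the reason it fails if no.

Primer 1 (CTTTTTACCCAG) has reverse complement CTGGGTAAAAAG, which matches the top strand at positions 1–12; primer 1 anneals to the top strand there with its 3' end pointing upstream toward position 1.
Primer 2 (CTTGTAAT) matches the top strand directly at positions 23–30; it anneals to the bottom strand with its 3' end pointing downstream toward position 30.
The 3' ends diverge (primer 1 extends toward position 1, primer 2 toward position 30), so the primers never converge on a shared product.

No product — the primers' 3' ends point away from each other.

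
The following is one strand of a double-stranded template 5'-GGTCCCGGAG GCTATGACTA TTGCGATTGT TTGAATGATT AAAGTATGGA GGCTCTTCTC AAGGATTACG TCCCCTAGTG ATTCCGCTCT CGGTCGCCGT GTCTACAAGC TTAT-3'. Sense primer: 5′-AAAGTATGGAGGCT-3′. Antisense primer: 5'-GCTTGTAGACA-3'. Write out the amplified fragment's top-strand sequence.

5'-AAAGTATGGAGGCTCTTCTCAAGGATTACGTCCCCTAGTGATTCCGCTCTCGGTCGCCGTGTCTACAAGC-3'

Forward primer AAAGTATGGAGGCT is found on the top strand at positions 41–54.
Reverse complement of the reverse primer: TGTCTACAAGC. This occurs on the top strand at positions 100–110.
The product is the template from position 41 through 110 (70 bp).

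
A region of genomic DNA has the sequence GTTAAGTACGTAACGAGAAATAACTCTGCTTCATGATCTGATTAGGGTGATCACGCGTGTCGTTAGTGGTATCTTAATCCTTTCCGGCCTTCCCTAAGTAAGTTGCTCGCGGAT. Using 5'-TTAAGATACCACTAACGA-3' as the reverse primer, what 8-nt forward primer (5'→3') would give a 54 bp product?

The reverse primer's reverse complement TCGTTAGTGGTATCTTAA matches the template at positions 60–77, so the product ends at position 77.
A 54 bp product then starts at position 77 − 54 + 1 = 24.
The forward primer is identical to the top strand there: CTCTGCTT.

5'-CTCTGCTT-3'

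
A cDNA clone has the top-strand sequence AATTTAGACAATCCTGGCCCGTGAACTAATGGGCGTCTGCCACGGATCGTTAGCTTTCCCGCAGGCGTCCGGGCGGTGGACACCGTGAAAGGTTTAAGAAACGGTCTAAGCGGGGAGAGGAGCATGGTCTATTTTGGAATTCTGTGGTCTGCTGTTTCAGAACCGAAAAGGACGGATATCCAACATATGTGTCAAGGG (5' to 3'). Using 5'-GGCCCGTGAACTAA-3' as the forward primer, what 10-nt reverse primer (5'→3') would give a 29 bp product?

The forward primer binds at positions 16–29, so a 29 bp product ends at position 16 + 29 − 1 = 44.
The reverse primer anneals to the top strand over positions 35–44, i.e. to GTCTGCCACG.
Its sequence written 5'→3' is the reverse complement: CGTGGCAGAC.

5'-CGTGGCAGAC-3'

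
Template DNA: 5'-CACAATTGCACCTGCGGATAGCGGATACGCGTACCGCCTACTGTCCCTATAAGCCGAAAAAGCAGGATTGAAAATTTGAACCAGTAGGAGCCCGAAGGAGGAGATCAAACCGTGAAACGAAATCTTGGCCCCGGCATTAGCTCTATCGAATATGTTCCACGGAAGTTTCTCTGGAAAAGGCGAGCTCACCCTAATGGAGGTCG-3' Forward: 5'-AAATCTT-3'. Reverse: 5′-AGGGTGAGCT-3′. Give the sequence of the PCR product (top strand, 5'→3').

The forward primer matches the template at positions 120–126.
Reverse complement of the reverse primer: AGCTCACCCT. This occurs on the top strand at positions 183–192.
The product is the template from position 120 through 192 (73 bp).

5'-AAATCTTGGCCCCGGCATTAGCTCTATCGAATATGTTCCACGGAAGTTTCTCTGGAAAAGGCGAGCTCACCCT-3'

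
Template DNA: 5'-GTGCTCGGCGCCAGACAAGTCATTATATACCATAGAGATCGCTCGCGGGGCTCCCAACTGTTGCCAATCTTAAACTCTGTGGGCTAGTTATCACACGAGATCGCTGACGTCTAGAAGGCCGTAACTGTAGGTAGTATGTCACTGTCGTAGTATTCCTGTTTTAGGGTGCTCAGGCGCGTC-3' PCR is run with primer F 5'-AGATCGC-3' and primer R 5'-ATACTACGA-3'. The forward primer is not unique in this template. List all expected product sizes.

The forward primer AGATCGC matches the top strand at positions 36–42, 98–104.
The reverse primer's reverse complement is TCGTAGTAT, matching at positions 145–153.
Each forward site pairs with the reverse site to give a product ending at position 153: sizes 118, 56 bp.

118 bp, 56 bp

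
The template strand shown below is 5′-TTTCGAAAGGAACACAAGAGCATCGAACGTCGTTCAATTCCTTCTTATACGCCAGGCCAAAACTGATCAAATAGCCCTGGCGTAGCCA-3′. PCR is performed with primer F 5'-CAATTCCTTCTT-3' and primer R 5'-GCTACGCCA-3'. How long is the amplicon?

Forward primer CAATTCCTTCTT is found on the top strand at positions 35–46.
The reverse primer's reverse complement is TGGCGTAGC, which matches the template at positions 78–86.
The product runs from position 35 to position 86, so its length is 86 − 35 + 1 = 52 bp.

52 bp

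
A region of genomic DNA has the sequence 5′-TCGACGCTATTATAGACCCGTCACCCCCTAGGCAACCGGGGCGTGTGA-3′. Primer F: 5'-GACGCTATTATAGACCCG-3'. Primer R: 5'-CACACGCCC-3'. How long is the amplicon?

45 bp

Scanning the template, GACGCTATTATAGACCCG occurs at positions 3–20; this primer anneals to the bottom strand there with its 3' end pointing downstream.
Reverse complement of the reverse primer: GGGCGTGTG. This occurs on the top strand at positions 39–47.
Amplicon spans positions 3–47: 45 bp.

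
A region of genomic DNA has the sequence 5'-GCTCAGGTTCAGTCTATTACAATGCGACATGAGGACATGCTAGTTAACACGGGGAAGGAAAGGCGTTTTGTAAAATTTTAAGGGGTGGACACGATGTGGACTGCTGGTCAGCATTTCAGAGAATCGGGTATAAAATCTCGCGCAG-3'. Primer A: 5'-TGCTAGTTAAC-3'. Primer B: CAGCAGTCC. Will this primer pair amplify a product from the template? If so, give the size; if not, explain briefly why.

Yes — a 69 bp product.

Primer A (TGCTAGTTAAC) matches the top strand at positions 38–48; it acts as a forward primer.
Primer B's reverse complement is GGACTGCTG, matching the top strand at positions 98–106; it acts as a reverse primer.
The 3' ends face each other across positions 38–106, giving a 69 bp product.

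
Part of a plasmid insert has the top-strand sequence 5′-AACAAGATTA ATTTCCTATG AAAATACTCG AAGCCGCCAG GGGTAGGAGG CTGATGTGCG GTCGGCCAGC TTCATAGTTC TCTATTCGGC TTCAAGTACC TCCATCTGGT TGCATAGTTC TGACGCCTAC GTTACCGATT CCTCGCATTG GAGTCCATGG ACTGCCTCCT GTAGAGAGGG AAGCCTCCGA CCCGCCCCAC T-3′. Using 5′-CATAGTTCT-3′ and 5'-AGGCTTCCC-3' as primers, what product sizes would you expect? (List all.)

114 bp, 74 bp

The forward primer CATAGTTCT matches the top strand at positions 73–81, 113–121.
The reverse primer's reverse complement is GGGAAGCCT, matching at positions 178–186.
Each forward site pairs with the reverse site to give a product ending at position 186: sizes 114, 74 bp.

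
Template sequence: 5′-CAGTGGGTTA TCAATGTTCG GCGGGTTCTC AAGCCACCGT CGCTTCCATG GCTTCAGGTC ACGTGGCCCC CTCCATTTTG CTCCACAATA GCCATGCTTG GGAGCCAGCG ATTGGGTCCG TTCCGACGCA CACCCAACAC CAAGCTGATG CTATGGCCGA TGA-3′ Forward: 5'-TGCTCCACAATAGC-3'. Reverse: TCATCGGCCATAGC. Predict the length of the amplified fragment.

85 bp

Scanning the template, TGCTCCACAATAGC occurs at positions 79–92; this primer anneals to the bottom strand there with its 3' end pointing downstream.
The reverse primer's reverse complement is GCTATGGCCGATGA, which matches the template at positions 150–163.
The product runs from position 79 to position 163, so its length is 163 − 79 + 1 = 85 bp.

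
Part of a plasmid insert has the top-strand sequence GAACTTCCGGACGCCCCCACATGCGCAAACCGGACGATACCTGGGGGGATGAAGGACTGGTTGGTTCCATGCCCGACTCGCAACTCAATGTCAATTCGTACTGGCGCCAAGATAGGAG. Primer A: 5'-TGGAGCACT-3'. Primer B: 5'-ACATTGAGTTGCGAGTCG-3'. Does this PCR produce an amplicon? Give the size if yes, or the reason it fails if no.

Primer A (TGGAGCACT) does not match the top strand, and its reverse complement AGTGCTCCA does not match either.
With no annealing site for primer A, no amplification occurs.

No product — primer A has no binding site in the template.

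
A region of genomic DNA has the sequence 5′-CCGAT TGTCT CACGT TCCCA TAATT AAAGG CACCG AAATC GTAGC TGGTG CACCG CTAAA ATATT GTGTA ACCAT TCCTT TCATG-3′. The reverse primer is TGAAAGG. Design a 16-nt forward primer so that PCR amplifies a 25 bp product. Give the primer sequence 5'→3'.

5'-AAATATTGTGTAACCA-3'

The reverse primer's reverse complement CCTTTCA matches the template at positions 77–83, so the product ends at position 83.
A 25 bp product then starts at position 83 − 25 + 1 = 59.
The forward primer is identical to the top strand there: AAATATTGTGTAACCA.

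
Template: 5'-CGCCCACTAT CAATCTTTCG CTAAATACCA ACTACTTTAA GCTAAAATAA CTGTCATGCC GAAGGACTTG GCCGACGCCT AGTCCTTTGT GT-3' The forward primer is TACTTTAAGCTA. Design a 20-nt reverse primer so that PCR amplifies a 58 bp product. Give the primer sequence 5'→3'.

The forward primer binds at positions 33–44, so a 58 bp product ends at position 33 + 58 − 1 = 90.
The reverse primer anneals to the top strand over positions 71–90, i.e. to GCCGACGCCTAGTCCTTTGT.
Its sequence written 5'→3' is the reverse complement: ACAAAGGACTAGGCGTCGGC.

5'-ACAAAGGACTAGGCGTCGGC-3'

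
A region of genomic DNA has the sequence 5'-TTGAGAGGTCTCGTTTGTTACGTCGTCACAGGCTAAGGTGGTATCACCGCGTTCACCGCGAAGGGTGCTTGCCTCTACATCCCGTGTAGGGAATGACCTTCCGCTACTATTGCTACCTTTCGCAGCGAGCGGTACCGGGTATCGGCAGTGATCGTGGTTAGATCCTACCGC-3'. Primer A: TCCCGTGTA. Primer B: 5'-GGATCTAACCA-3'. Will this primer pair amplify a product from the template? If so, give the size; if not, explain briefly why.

Yes — an 86 bp product.

Primer A (TCCCGTGTA) matches the top strand at positions 80–88; it acts as a forward primer.
Primer B's reverse complement is TGGTTAGATCC, matching the top strand at positions 155–165; it acts as a reverse primer.
The 3' ends face each other across positions 80–165, giving an 86 bp product.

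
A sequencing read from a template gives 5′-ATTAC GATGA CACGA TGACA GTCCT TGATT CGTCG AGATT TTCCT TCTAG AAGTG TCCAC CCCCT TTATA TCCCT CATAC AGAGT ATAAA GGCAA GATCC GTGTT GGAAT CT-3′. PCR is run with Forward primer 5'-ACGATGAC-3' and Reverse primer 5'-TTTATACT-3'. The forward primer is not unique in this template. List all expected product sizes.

87 bp, 79 bp

The forward primer ACGATGAC matches the top strand at positions 4–11, 12–19.
The reverse primer's reverse complement is AGTATAAA, matching at positions 83–90.
Each forward site pairs with the reverse site to give a product ending at position 90: sizes 87, 79 bp.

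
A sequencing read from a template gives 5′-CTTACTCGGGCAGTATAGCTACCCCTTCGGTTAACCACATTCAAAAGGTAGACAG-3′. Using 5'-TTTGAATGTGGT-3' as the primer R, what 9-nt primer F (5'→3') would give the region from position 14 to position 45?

The reverse primer's reverse complement ACCACATTCAAA matches the template at positions 34–45; the product starts at position 14.
The forward primer is identical to the top strand over positions 14–22: TATAGCTAC.

5'-TATAGCTAC-3'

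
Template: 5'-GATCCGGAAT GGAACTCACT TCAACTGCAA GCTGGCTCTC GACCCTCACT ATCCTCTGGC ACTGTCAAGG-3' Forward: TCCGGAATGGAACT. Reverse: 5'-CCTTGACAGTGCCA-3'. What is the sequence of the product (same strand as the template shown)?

Scanning the template, TCCGGAATGGAACT occurs at positions 3–16; this primer anneals to the bottom strand there with its 3' end pointing downstream.
Taking the reverse complement of CCTTGACAGTGCCA gives TGGCACTGTCAAGG, found at positions 57–70 on the template; the primer anneals here to the top strand with its 3' end pointing upstream.
The product is the template from position 3 through 70 (68 bp).

5'-TCCGGAATGGAACTCACTTCAACTGCAAGCTGGCTCTCGACCCTCACTATCCTCTGGCACTGTCAAGG-3'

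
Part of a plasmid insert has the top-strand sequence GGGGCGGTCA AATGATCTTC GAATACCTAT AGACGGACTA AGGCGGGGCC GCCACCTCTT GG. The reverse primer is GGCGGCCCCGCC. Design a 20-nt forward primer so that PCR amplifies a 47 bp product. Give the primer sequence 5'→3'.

5'-GTCAAATGATCTTCGAATAC-3'

The reverse primer's reverse complement GGCGGGGCCGCC matches the template at positions 42–53, so the product ends at position 53.
A 47 bp product then starts at position 53 − 47 + 1 = 7.
The forward primer is identical to the top strand there: GTCAAATGATCTTCGAATAC.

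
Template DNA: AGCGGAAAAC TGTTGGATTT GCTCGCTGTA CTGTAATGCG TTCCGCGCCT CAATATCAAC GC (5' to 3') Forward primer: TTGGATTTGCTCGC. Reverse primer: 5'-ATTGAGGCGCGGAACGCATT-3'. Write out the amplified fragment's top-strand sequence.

5'-TTGGATTTGCTCGCTGTACTGTAATGCGTTCCGCGCCTCAAT-3'

Forward primer TTGGATTTGCTCGC is found on the top strand at positions 13–26.
Taking the reverse complement of ATTGAGGCGCGGAACGCATT gives AATGCGTTCCGCGCCTCAAT, found at positions 35–54 on the template; the primer anneals here to the top strand with its 3' end pointing upstream.
The product is the template from position 13 through 54 (42 bp).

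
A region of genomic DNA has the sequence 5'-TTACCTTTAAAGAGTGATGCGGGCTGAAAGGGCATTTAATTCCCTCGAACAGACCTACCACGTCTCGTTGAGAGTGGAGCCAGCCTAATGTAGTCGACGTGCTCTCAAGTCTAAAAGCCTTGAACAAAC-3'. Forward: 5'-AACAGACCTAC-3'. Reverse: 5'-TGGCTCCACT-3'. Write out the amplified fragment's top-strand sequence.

5'-AACAGACCTACCACGTCTCGTTGAGAGTGGAGCCA-3'

Scanning the template, AACAGACCTAC occurs at positions 48–58; this primer anneals to the bottom strand there with its 3' end pointing downstream.
The reverse primer's reverse complement is AGTGGAGCCA, which matches the template at positions 73–82.
The product is the template from position 48 through 82 (35 bp).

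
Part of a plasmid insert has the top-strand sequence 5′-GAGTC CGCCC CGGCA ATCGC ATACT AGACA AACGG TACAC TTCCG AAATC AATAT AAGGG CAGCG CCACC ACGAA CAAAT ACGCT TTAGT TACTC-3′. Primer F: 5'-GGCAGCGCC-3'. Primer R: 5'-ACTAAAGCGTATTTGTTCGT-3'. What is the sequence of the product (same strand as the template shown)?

5'-GGCAGCGCCACCACGAACAAATACGCTTTAGT-3'

Forward primer GGCAGCGCC is found on the top strand at positions 59–67.
Taking the reverse complement of ACTAAAGCGTATTTGTTCGT gives ACGAACAAATACGCTTTAGT, found at positions 71–90 on the template; the primer anneals here to the top strand with its 3' end pointing upstream.
The product is the template from position 59 through 90 (32 bp).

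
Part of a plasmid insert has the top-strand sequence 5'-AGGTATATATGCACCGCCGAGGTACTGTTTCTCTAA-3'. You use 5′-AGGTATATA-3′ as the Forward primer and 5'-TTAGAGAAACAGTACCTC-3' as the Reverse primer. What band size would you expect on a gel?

The forward primer matches the template at positions 1–9.
Reverse complement of the reverse primer: GAGGTACTGTTTCTCTAA. This occurs on the top strand at positions 19–36.
Amplicon spans positions 1–36: 36 bp.

36 bp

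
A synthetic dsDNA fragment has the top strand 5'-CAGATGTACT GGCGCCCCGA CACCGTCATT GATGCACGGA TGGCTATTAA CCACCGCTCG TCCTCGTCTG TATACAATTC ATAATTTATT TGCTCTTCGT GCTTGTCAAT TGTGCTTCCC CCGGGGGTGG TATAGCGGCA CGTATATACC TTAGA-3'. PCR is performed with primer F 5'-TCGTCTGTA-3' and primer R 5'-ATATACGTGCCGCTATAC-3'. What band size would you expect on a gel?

Scanning the template, TCGTCTGTA occurs at positions 64–72; this primer anneals to the bottom strand there with its 3' end pointing downstream.
The reverse primer's reverse complement is GTATAGCGGCACGTATAT, which matches the template at positions 130–147.
Product length = (reverse-primer end) − (forward-primer start) + 1 = 147 − 64 + 1 = 84 bp.

84 bp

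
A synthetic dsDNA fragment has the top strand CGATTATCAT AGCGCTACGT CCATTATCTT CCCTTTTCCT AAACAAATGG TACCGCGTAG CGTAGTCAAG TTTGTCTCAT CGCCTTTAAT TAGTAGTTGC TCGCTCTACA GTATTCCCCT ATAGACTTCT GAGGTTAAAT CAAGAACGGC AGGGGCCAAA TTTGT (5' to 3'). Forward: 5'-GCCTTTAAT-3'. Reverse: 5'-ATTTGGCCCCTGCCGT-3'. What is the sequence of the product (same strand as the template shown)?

5'-GCCTTTAATTAGTAGTTGCTCGCTCTACAGTATTCCCCTATAGACTTCTGAGGTTAAATCAAGAACGGCAGGGGCCAAAT-3'

Scanning the template, GCCTTTAAT occurs at positions 82–90; this primer anneals to the bottom strand there with its 3' end pointing downstream.
The reverse primer's reverse complement is ACGGCAGGGGCCAAAT, which matches the template at positions 146–161.
The product is the template from position 82 through 161 (80 bp).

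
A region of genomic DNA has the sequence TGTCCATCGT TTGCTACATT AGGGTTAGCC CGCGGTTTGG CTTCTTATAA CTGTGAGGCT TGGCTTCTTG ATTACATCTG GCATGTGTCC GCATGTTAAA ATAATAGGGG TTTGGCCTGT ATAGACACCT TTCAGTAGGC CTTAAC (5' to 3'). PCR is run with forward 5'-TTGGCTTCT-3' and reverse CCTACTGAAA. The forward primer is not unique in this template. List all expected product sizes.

103 bp, 80 bp

The forward primer TTGGCTTCT matches the top strand at positions 37–45, 60–68.
The reverse primer's reverse complement is TTTCAGTAGG, matching at positions 130–139.
Each forward site pairs with the reverse site to give a product ending at position 139: sizes 103, 80 bp.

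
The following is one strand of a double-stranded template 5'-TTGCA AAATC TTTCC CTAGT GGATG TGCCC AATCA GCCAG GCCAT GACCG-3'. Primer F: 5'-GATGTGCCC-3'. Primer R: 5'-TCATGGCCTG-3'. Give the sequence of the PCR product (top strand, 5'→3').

5'-GATGTGCCCAATCAGCCAGGCCATGA-3'

Forward primer GATGTGCCC is found on the top strand at positions 22–30.
Reverse complement of the reverse primer: CAGGCCATGA. This occurs on the top strand at positions 38–47.
The product is the template from position 22 through 47 (26 bp).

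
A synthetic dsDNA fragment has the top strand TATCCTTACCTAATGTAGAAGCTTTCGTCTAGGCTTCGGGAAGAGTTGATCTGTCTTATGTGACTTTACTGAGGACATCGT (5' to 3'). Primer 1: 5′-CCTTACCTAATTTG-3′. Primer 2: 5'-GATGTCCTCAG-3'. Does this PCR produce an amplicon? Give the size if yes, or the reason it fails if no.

Primer 1 (CCTTACCTAATTTG) does not match the top strand, and its reverse complement CAAATTAGGTAAGG does not match either.
With no annealing site for primer 1, no amplification occurs.

No product — primer 1 has no binding site in the template.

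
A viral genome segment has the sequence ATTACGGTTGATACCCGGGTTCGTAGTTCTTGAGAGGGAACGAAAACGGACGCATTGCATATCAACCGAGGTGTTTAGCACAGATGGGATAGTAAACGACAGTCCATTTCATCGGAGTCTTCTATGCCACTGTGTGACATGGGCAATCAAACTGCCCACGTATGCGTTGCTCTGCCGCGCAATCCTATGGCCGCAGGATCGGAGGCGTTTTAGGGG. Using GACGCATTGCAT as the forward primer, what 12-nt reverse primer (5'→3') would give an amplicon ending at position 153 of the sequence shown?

The forward primer binds at positions 49–60; the product's 3' end on the top strand is position 153.
The reverse primer anneals to the top strand over positions 142–153, i.e. to GGCAATCAAACT.
Its sequence written 5'→3' is the reverse complement: AGTTTGATTGCC.

5'-AGTTTGATTGCC-3'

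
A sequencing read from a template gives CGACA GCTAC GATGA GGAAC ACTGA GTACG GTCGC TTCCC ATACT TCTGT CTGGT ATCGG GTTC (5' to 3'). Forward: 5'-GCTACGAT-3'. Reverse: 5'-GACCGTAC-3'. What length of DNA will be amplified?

28 bp

The forward primer matches the template at positions 6–13.
Taking the reverse complement of GACCGTAC gives GTACGGTC, found at positions 26–33 on the template; the primer anneals here to the top strand with its 3' end pointing upstream.
Product length = (reverse-primer end) − (forward-primer start) + 1 = 33 − 6 + 1 = 28 bp.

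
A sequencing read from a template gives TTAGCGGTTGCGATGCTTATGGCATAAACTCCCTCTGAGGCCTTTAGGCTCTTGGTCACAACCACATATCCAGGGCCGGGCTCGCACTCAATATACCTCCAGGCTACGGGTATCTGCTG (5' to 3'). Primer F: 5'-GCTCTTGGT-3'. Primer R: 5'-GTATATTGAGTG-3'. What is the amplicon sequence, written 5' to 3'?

5'-GCTCTTGGTCACAACCACATATCCAGGGCCGGGCTCGCACTCAATATAC-3'

Scanning the template, GCTCTTGGT occurs at positions 48–56; this primer anneals to the bottom strand there with its 3' end pointing downstream.
The reverse primer's reverse complement is CACTCAATATAC, which matches the template at positions 85–96.
The product is the template from position 48 through 96 (49 bp).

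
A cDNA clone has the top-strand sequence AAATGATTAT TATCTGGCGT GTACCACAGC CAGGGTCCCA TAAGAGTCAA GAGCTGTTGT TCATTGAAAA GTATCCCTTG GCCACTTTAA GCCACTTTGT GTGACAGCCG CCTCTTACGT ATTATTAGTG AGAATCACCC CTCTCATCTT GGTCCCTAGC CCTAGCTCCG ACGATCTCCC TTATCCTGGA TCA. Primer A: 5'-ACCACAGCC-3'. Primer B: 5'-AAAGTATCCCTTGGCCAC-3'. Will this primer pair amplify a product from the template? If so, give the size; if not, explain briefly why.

Primer A (ACCACAGCC) matches the top strand at positions 23–31 (3' end points downstream).
Primer B (AAAGTATCCCTTGGCCAC) also matches the top strand directly, at positions 68–85 — its reverse complement GTGGCCAAGGGATACTTT is not present.
Both primers anneal to the bottom strand with 3' ends pointing the same way, so neither can prime synthesis back toward the other.

No product — both primers anneal to the same strand and extend in the same direction.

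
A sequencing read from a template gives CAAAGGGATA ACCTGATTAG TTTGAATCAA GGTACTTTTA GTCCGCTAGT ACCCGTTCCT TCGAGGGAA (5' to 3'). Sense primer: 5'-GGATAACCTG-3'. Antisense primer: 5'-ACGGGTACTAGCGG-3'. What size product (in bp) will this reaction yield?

51 bp

Forward primer GGATAACCTG is found on the top strand at positions 6–15.
The reverse primer's reverse complement is CCGCTAGTACCCGT, which matches the template at positions 43–56.
Product length = (reverse-primer end) − (forward-primer start) + 1 = 56 − 6 + 1 = 51 bp.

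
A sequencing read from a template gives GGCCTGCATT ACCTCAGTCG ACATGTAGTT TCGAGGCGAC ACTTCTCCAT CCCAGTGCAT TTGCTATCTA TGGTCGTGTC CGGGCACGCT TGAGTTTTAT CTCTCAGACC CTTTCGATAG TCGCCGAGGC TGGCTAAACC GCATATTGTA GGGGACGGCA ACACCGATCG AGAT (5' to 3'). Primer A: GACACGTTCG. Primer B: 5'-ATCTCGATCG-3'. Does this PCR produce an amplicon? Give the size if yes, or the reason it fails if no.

Primer A (GACACGTTCG) does not match the top strand, and its reverse complement CGAACGTGTC does not match either.
With no annealing site for primer A, no amplification occurs.

No product — primer A has no binding site in the template.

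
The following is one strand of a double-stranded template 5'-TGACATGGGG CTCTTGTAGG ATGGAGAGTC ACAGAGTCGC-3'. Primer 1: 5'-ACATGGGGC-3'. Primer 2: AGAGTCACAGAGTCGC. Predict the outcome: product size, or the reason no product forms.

No product — both primers anneal to the same strand and extend in the same direction.

Primer 1 (ACATGGGGC) matches the top strand at positions 3–11 (3' end points downstream).
Primer 2 (AGAGTCACAGAGTCGC) also matches the top strand directly, at positions 25–40 — its reverse complement GCGACTCTGTGACTCT is not present.
Both primers anneal to the bottom strand with 3' ends pointing the same way, so neither can prime synthesis back toward the other.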